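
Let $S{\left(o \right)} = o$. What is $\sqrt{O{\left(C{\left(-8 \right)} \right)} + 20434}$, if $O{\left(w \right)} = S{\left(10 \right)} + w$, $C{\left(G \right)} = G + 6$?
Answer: $\sqrt{20442} \approx 142.98$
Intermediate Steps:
$C{\left(G \right)} = 6 + G$
$O{\left(w \right)} = 10 + w$
$\sqrt{O{\left(C{\left(-8 \right)} \right)} + 20434} = \sqrt{\left(10 + \left(6 - 8\right)\right) + 20434} = \sqrt{\left(10 - 2\right) + 20434} = \sqrt{8 + 20434} = \sqrt{20442}$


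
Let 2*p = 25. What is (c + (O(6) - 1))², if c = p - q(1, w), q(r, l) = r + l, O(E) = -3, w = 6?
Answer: 9/4 ≈ 2.2500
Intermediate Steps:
p = 25/2 (p = (½)*25 = 25/2 ≈ 12.500)
q(r, l) = l + r
c = 11/2 (c = 25/2 - (6 + 1) = 25/2 - 1*7 = 25/2 - 7 = 11/2 ≈ 5.5000)
(c + (O(6) - 1))² = (11/2 + (-3 - 1))² = (11/2 - 4)² = (3/2)² = 9/4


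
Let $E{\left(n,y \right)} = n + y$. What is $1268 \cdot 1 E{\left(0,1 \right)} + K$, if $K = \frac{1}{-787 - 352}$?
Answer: $\frac{1444251}{1139} \approx 1268.0$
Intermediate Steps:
$K = - \frac{1}{1139}$ ($K = \frac{1}{-1139} = - \frac{1}{1139} \approx -0.00087796$)
$1268 \cdot 1 E{\left(0,1 \right)} + K = 1268 \cdot 1 \left(0 + 1\right) - \frac{1}{1139} = 1268 \cdot 1 \cdot 1 - \frac{1}{1139} = 1268 \cdot 1 - \frac{1}{1139} = 1268 - \frac{1}{1139} = \frac{1444251}{1139}$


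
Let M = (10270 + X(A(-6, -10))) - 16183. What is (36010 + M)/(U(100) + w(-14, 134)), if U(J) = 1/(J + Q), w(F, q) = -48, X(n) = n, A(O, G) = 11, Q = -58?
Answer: -97272/155 ≈ -627.56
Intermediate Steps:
U(J) = 1/(-58 + J) (U(J) = 1/(J - 58) = 1/(-58 + J))
M = -5902 (M = (10270 + 11) - 16183 = 10281 - 16183 = -5902)
(36010 + M)/(U(100) + w(-14, 134)) = (36010 - 5902)/(1/(-58 + 100) - 48) = 30108/(1/42 - 48) = 30108/(-2015/42) = 30108*(-42/2015) = -97272/155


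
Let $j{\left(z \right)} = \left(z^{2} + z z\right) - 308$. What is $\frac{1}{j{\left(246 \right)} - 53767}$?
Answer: $\frac{1}{66957} \approx 1.4935 \cdot 10^{-5}$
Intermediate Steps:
$j{\left(z \right)} = -308 + 2 z^{2}$ ($j{\left(z \right)} = \left(z^{2} + z^{2}\right) - 308 = 2 z^{2} - 308 = -308 + 2 z^{2}$)
$\frac{1}{j{\left(246 \right)} - 53767} = \frac{1}{\left(-308 + 2 \cdot 246^{2}\right) - 53767} = \frac{1}{\left(-308 + 2 \cdot 60516\right) - 53767} = \frac{1}{\left(-308 + 121032\right) - 53767} = \frac{1}{120724 - 53767} = \frac{1}{66957}$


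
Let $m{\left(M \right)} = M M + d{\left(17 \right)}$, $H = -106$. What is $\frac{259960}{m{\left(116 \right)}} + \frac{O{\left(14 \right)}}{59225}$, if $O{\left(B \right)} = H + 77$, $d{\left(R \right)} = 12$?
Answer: $\frac{3848935107}{199410575} \approx 19.302$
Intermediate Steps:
$m{\left(M \right)} = 12 + M^{2}$ ($m{\left(M \right)} = M M + 12 = M^{2} + 12 = 12 + M^{2}$)
$O{\left(B \right)} = -29$ ($O{\left(B \right)} = -106 + 77 = -29$)
$\frac{259960}{m{\left(116 \right)}} + \frac{O{\left(14 \right)}}{59225} = \frac{259960}{12 + 116^{2}} - \frac{29}{59225} = \frac{259960}{12 + 13456} - \frac{29}{59225} = \frac{259960}{13468} - \frac{29}{59225} = 259960 \cdot \frac{1}{13468} - \frac{29}{59225} = \frac{64990}{3367} - \frac{29}{59225} = \frac{3848935107}{199410575}$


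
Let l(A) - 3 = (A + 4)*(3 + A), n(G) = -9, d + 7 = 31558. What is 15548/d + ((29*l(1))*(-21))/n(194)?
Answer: 3778417/2427 ≈ 1556.8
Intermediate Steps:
d = 31551 (d = -7 + 31558 = 31551)
l(A) = 3 + (3 + A)*(4 + A) (l(A) = 3 + (A + 4)*(3 + A) = 3 + (4 + A)*(3 + A) = 3 + (3 + A)*(4 + A))
15548/d + ((29*l(1))*(-21))/n(194) = 15548/31551 + ((29*(15 + 1² + 7*1))*(-21))/(-9) = 15548*(1/31551) + ((29*(15 + 1 + 7))*(-21))*(-⅑) = 1196/2427 + ((29*23)*(-21))*(-⅑) = 1196/2427 + (667*(-21))*(-⅑) = 1196/2427 - 14007*(-⅑) = 1196/2427 + 4669/3 = 3778417/2427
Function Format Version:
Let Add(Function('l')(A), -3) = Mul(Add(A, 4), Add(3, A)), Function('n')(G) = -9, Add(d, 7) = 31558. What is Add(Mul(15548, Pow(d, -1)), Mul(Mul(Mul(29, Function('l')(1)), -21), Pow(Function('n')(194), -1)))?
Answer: Rational(3778417, 2427) ≈ 1556.8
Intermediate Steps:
d = 31551 (d = Add(-7, 31558) = 31551)
Function('l')(A) = Add(3, Mul(Add(3, A), Add(4, A))) (Function('l')(A) = Add(3, Mul(Add(A, 4), Add(3, A))) = Add(3, Mul(Add(4, A), Add(3, A))) = Add(3, Mul(Add(3, A), Add(4, A))))
Add(Mul(15548, Pow(d, -1)), Mul(Mul(Mul(29, Function('l')(1)), -21), Pow(Function('n')(194), -1))) = Add(Mul(15548, Pow(31551, -1)), Mul(Mul(Mul(29, Add(15, Pow(1, 2), Mul(7, 1))), -21), Pow(-9, -1))) = Add(Mul(15548, Rational(1, 31551)), Mul(Mul(Mul(29, Add(15, 1, 7)), -21), Rational(-1, 9))) = Add(Rational(1196, 2427), Mul(Mul(Mul(29, 23), -21), Rational(-1, 9))) = Add(Rational(1196, 2427), Mul(Mul(667, -21), Rational(-1, 9))) = Add(Rational(1196, 2427), Mul(-14007, Rational(-1, 9))) = Add(Rational(1196, 2427), Rational(4669, 3)) = Rational(3778417, 2427)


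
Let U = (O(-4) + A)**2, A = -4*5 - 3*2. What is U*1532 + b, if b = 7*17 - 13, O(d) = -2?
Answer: 1201194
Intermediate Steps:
b = 106 (b = 119 - 13 = 106)
A = -26 (A = -20 - 1*6 = -20 - 6 = -26)
U = 784 (U = (-2 - 26)**2 = (-28)**2 = 784)
U*1532 + b = 784*1532 + 106 = 1201088 + 106 = 1201194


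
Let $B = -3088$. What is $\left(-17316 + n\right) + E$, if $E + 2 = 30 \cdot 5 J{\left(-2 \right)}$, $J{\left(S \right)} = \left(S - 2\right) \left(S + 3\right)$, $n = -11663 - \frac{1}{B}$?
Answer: $- \frac{91346127}{3088} \approx -29581.0$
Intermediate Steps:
$n = - \frac{36015343}{3088}$ ($n = -11663 - \frac{1}{-3088} = -11663 - - \frac{1}{3088} = -11663 + \frac{1}{3088} = - \frac{36015343}{3088} \approx -11663.0$)
$J{\left(S \right)} = \left(-2 + S\right) \left(3 + S\right)$
$E = -602$ ($E = -2 + 30 \cdot 5 \left(-6 - 2 + \left(-2\right)^{2}\right) = -2 + 150 \left(-6 - 2 + 4\right) = -2 + 150 \left(-4\right) = -2 - 600 = -602$)
$\left(-17316 + n\right) + E = \left(-17316 - \frac{36015343}{3088}\right) - 602 = - \frac{89487151}{3088} - 602 = - \frac{91346127}{3088}$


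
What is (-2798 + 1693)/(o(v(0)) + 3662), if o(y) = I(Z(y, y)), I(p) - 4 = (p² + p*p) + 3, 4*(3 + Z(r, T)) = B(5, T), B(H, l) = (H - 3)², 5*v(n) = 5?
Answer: -1105/3677 ≈ -0.30052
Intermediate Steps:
v(n) = 1 (v(n) = (⅕)*5 = 1)
B(H, l) = (-3 + H)²
Z(r, T) = -2 (Z(r, T) = -3 + (-3 + 5)²/4 = -3 + (¼)*2² = -3 + (¼)*4 = -3 + 1 = -2)
I(p) = 7 + 2*p² (I(p) = 4 + ((p² + p*p) + 3) = 4 + ((p² + p²) + 3) = 4 + (2*p² + 3) = 4 + (3 + 2*p²) = 7 + 2*p²)
o(y) = 15 (o(y) = 7 + 2*(-2)² = 7 + 2*4 = 7 + 8 = 15)
(-2798 + 1693)/(o(v(0)) + 3662) = (-2798 + 1693)/(15 + 3662) = -1105/3677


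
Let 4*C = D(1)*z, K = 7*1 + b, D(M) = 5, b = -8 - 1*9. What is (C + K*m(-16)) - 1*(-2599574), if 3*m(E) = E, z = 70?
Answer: 15598289/6 ≈ 2.5997e+6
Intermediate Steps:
m(E) = E/3
b = -17 (b = -8 - 9 = -17)
K = -10 (K = 7*1 - 17 = 7 - 17 = -10)
C = 175/2 (C = (5*70)/4 = (¼)*350 = 175/2 ≈ 87.500)
(C + K*m(-16)) - 1*(-2599574) = (175/2 - 10*(-16)/3) - 1*(-2599574) = (175/2 - 10*(-16/3)) + 2599574 = (175/2 + 160/3) + 2599574 = 845/6 + 2599574 = 15598289/6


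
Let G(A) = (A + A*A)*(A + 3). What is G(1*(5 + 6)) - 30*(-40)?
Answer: 3048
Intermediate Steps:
G(A) = (3 + A)*(A + A²) (G(A) = (A + A²)*(3 + A) = (3 + A)*(A + A²))
G(1*(5 + 6)) - 30*(-40) = (1*(5 + 6))*(3 + (1*(5 + 6))² + 4*(1*(5 + 6))) - 30*(-40) = (1*11)*(3 + (1*11)² + 4*(1*11)) + 1200 = 11*(3 + 11² + 4*11) + 1200 = 11*(3 + 121 + 44) + 1200 = 11*168 + 1200 = 1848 + 1200 = 3048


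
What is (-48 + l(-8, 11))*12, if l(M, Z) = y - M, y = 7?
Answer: -396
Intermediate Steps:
l(M, Z) = 7 - M
(-48 + l(-8, 11))*12 = (-48 + (7 - 1*(-8)))*12 = (-48 + (7 + 8))*12 = (-48 + 15)*12 = -33*12 = -396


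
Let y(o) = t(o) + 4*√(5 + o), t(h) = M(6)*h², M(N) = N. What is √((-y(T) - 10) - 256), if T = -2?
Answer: √(-290 - 4*√3) ≈ 17.232*I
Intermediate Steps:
t(h) = 6*h²
y(o) = 4*√(5 + o) + 6*o² (y(o) = 6*o² + 4*√(5 + o) = 4*√(5 + o) + 6*o²)
√((-y(T) - 10) - 256) = √((-(4*√(5 - 2) + 6*(-2)²) - 10) - 256) = √((-(4*√3 + 6*4) - 10) - 256) = √((-(4*√3 + 24) - 10) - 256) = √((-(24 + 4*√3) - 10) - 256) = √(((-24 - 4*√3) - 10) - 256) = √((-34 - 4*√3) - 256) = √(-290 - 4*√3)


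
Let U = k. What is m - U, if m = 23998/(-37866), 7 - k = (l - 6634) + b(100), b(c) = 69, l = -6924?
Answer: -255531767/18933 ≈ -13497.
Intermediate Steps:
k = 13496 (k = 7 - ((-6924 - 6634) + 69) = 7 - (-13558 + 69) = 7 - 1*(-13489) = 7 + 13489 = 13496)
m = -11999/18933 (m = 23998*(-1/37866) = -11999/18933 ≈ -0.63376)
U = 13496
m - U = -11999/18933 - 1*13496 = -11999/18933 - 13496 = -255531767/18933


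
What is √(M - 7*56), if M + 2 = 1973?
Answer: √1579 ≈ 39.737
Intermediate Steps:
M = 1971 (M = -2 + 1973 = 1971)
√(M - 7*56) = √(1971 - 7*56) = √(1971 - 392) = √1579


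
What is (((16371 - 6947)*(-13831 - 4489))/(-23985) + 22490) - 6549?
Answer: 110998513/4797 ≈ 23139.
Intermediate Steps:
(((16371 - 6947)*(-13831 - 4489))/(-23985) + 22490) - 6549 = ((9424*(-18320))*(-1/23985) + 22490) - 6549 = (-172647680*(-1/23985) + 22490) - 6549 = (34529536/4797 + 22490) - 6549 = 142414066/4797 - 6549 = 110998513/4797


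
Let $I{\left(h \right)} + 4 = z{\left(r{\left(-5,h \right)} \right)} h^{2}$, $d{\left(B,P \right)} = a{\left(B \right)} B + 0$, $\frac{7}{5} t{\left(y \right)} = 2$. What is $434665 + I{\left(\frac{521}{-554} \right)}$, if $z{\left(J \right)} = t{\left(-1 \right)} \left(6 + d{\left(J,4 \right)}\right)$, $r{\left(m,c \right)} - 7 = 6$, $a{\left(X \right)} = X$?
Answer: $\frac{66736137863}{153458} \approx 4.3488 \cdot 10^{5}$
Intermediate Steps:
$t{\left(y \right)} = \frac{10}{7}$ ($t{\left(y \right)} = \frac{5}{7} \cdot 2 = \frac{10}{7}$)
$r{\left(m,c \right)} = 13$ ($r{\left(m,c \right)} = 7 + 6 = 13$)
$d{\left(B,P \right)} = B^{2}$ ($d{\left(B,P \right)} = B B + 0 = B^{2} + 0 = B^{2}$)
$z{\left(J \right)} = \frac{60}{7} + \frac{10 J^{2}}{7}$ ($z{\left(J \right)} = \frac{10 \left(6 + J^{2}\right)}{7} = \frac{60}{7} + \frac{10 J^{2}}{7}$)
$I{\left(h \right)} = -4 + 250 h^{2}$ ($I{\left(h \right)} = -4 + \left(\frac{60}{7} + \frac{10 \cdot 13^{2}}{7}\right) h^{2} = -4 + \left(\frac{60}{7} + \frac{10}{7} \cdot 169\right) h^{2} = -4 + \left(\frac{60}{7} + \frac{1690}{7}\right) h^{2} = -4 + 250 h^{2}$)
$434665 + I{\left(\frac{521}{-554} \right)} = 434665 - \left(4 - 250 \left(\frac{521}{-554}\right)^{2}\right) = 434665 - \left(4 - 250 \left(521 \left(- \frac{1}{554}\right)\right)^{2}\right) = 434665 - \left(4 - 250 \left(- \frac{521}{554}\right)^{2}\right) = 434665 + \left(-4 + 250 \cdot \frac{271441}{306916}\right) = 434665 + \left(-4 + \frac{33930125}{153458}\right) = 434665 + \frac{33316293}{153458} = \frac{66736137863}{153458}$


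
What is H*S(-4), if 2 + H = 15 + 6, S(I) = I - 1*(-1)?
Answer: -57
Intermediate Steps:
S(I) = 1 + I (S(I) = I + 1 = 1 + I)
H = 19 (H = -2 + (15 + 6) = -2 + 21 = 19)
H*S(-4) = 19*(1 - 4) = 19*(-3) = -57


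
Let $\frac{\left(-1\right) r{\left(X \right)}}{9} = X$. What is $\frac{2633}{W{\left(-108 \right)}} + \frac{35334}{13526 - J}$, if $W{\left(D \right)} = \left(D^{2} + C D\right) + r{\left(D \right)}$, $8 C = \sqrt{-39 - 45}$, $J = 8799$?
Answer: $\frac{23866410022}{3106277145} + \frac{2633 i \sqrt{21}}{5914215} \approx 7.6833 + 0.0020402 i$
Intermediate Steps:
$C = \frac{i \sqrt{21}}{4}$ ($C = \frac{\sqrt{-39 - 45}}{8} = \frac{\sqrt{-84}}{8} = \frac{2 i \sqrt{21}}{8} = \frac{i \sqrt{21}}{4} \approx 1.1456 i$)
$r{\left(X \right)} = - 9 X$
$W{\left(D \right)} = D^{2} - 9 D + \frac{i D \sqrt{21}}{4}$ ($W{\left(D \right)} = \left(D^{2} + \frac{i \sqrt{21}}{4} D\right) - 9 D = \left(D^{2} + \frac{i D \sqrt{21}}{4}\right) - 9 D = D^{2} - 9 D + \frac{i D \sqrt{21}}{4}$)
$\frac{2633}{W{\left(-108 \right)}} + \frac{35334}{13526 - J} = \frac{2633}{\frac{1}{4} \left(-108\right) \left(-36 + 4 \left(-108\right) + i \sqrt{21}\right)} + \frac{35334}{13526 - 8799} = \frac{2633}{\frac{1}{4} \left(-108\right) \left(-36 - 432 + i \sqrt{21}\right)} + \frac{35334}{13526 - 8799} = \frac{2633}{\frac{1}{4} \left(-108\right) \left(-468 + i \sqrt{21}\right)} + \frac{35334}{4727} = \frac{2633}{12636 - 27 i \sqrt{21}} + 35334 \cdot \frac{1}{4727} = \frac{2633}{12636 - 27 i \sqrt{21}} + \frac{35334}{4727} = \frac{35334}{4727} + \frac{2633}{12636 - 27 i \sqrt{21}}$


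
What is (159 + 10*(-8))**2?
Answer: 6241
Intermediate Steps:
(159 + 10*(-8))**2 = (159 - 80)**2 = 79**2 = 6241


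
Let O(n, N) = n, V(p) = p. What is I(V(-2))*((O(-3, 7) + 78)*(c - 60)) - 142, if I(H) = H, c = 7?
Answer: 7808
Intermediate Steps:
I(V(-2))*((O(-3, 7) + 78)*(c - 60)) - 142 = -2*(-3 + 78)*(7 - 60) - 142 = -150*(-53) - 142 = -2*(-3975) - 142 = 7950 - 142 = 7808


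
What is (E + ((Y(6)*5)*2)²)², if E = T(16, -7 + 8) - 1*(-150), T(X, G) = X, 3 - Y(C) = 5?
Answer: 320356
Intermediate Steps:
Y(C) = -2 (Y(C) = 3 - 1*5 = 3 - 5 = -2)
E = 166 (E = 16 - 1*(-150) = 16 + 150 = 166)
(E + ((Y(6)*5)*2)²)² = (166 + (-2*5*2)²)² = (166 + (-10*2)²)² = (166 + (-20)²)² = (166 + 400)² = 566² = 320356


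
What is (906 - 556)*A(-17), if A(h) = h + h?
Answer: -11900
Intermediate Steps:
A(h) = 2*h
(906 - 556)*A(-17) = (906 - 556)*(2*(-17)) = 350*(-34) = -11900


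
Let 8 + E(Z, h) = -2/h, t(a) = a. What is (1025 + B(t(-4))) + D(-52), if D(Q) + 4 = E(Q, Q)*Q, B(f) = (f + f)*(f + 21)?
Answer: 1299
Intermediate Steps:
E(Z, h) = -8 - 2/h
B(f) = 2*f*(21 + f) (B(f) = (2*f)*(21 + f) = 2*f*(21 + f))
D(Q) = -4 + Q*(-8 - 2/Q) (D(Q) = -4 + (-8 - 2/Q)*Q = -4 + Q*(-8 - 2/Q))
(1025 + B(t(-4))) + D(-52) = (1025 + 2*(-4)*(21 - 4)) + (-6 - 8*(-52)) = (1025 + 2*(-4)*17) + (-6 + 416) = (1025 - 136) + 410 = 889 + 410 = 1299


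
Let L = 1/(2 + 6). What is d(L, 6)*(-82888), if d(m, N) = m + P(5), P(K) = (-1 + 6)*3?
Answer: -1253681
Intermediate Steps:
L = ⅛ (L = 1/8 = ⅛ ≈ 0.12500)
P(K) = 15 (P(K) = 5*3 = 15)
d(m, N) = 15 + m (d(m, N) = m + 15 = 15 + m)
d(L, 6)*(-82888) = (15 + ⅛)*(-82888) = (121/8)*(-82888) = -1253681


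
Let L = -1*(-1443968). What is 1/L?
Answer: 1/1443968 ≈ 6.9254e-7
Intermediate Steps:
L = 1443968
1/L = 1/1443968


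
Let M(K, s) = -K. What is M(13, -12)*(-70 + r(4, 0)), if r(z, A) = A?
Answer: 910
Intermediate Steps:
M(13, -12)*(-70 + r(4, 0)) = (-1*13)*(-70 + 0) = -13*(-70) = 910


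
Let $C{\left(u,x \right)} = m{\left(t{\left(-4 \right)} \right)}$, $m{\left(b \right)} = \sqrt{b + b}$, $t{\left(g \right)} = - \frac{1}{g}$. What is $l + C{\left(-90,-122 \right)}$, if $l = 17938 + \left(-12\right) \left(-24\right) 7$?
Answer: $19954 + \frac{\sqrt{2}}{2} \approx 19955.0$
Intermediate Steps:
$m{\left(b \right)} = \sqrt{2} \sqrt{b}$ ($m{\left(b \right)} = \sqrt{2 b} = \sqrt{2} \sqrt{b}$)
$C{\left(u,x \right)} = \frac{\sqrt{2}}{2}$ ($C{\left(u,x \right)} = \sqrt{2} \sqrt{- \frac{1}{-4}} = \sqrt{2} \sqrt{\left(-1\right) \left(- \frac{1}{4}\right)} = \frac{\sqrt{2}}{2}$)
$l = 19954$ ($l = 17938 + 288 \cdot 7 = 17938 + 2016 = 19954$)
$l + C{\left(-90,-122 \right)} = 19954 + \frac{\sqrt{2}}{2}$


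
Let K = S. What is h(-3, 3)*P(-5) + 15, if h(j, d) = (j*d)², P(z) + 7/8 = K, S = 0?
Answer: -447/8 ≈ -55.875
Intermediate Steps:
K = 0
P(z) = -7/8 (P(z) = -7/8 + 0 = -7/8)
h(j, d) = d²*j² (h(j, d) = (d*j)² = d²*j²)
h(-3, 3)*P(-5) + 15 = (3²*(-3)²)*(-7/8) + 15 = (9*9)*(-7/8) + 15 = 81*(-7/8) + 15 = -567/8 + 15 = -447/8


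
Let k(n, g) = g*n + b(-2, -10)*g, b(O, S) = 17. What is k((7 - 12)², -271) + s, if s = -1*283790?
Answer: -295172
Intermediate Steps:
k(n, g) = 17*g + g*n (k(n, g) = g*n + 17*g = 17*g + g*n)
s = -283790
k((7 - 12)², -271) + s = -271*(17 + (7 - 12)²) - 283790 = -271*(17 + (-5)²) - 283790 = -271*(17 + 25) - 283790 = -271*42 - 283790 = -11382 - 283790 = -295172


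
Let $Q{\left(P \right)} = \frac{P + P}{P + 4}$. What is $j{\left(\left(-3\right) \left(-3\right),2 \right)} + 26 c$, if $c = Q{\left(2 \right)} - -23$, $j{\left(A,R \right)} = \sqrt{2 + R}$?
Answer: $\frac{1852}{3} \approx 617.33$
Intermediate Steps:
$Q{\left(P \right)} = \frac{2 P}{4 + P}$
$c = \frac{71}{3}$ ($c = 2 \cdot 2 \frac{1}{4 + 2} - -23 = 2 \cdot 2 \cdot \frac{1}{6} + 23 = \frac{2}{3} + 23 = \frac{71}{3} \approx 23.667$)
$j{\left(\left(-3\right) \left(-3\right),2 \right)} + 26 c = \sqrt{2 + 2} + 26 \cdot \frac{71}{3} = \sqrt{4} + \frac{1846}{3} = 2 + \frac{1846}{3} = \frac{1852}{3}$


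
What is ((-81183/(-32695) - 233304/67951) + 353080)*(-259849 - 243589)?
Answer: -2336729448977629406/13145905 ≈ -1.7775e+11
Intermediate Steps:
((-81183/(-32695) - 233304/67951) + 353080)*(-259849 - 243589) = ((-81183*(-1/32695) - 233304*1/67951) + 353080)*(-503438) = ((81183/32695 - 233304/67951) + 353080)*(-503438) = (-162416019/170896765 + 353080)*(-503438) = (60340067370181/170896765)*(-503438) = -2336729448977629406/13145905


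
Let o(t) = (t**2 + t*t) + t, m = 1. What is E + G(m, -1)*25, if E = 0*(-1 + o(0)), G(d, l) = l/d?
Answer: -25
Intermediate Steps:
o(t) = t + 2*t**2 (o(t) = (t**2 + t**2) + t = 2*t**2 + t = t + 2*t**2)
E = 0 (E = 0*(-1 + 0*(1 + 2*0)) = 0*(-1 + 0*(1 + 0)) = 0*(-1 + 0*1) = 0*(-1 + 0) = 0*(-1) = 0)
E + G(m, -1)*25 = 0 - 1/1*25 = 0 - 1*1*25 = 0 - 1*25 = 0 - 25 = -25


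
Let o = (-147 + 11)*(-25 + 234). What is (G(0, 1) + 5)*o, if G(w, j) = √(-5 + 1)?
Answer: -142120 - 56848*I ≈ -1.4212e+5 - 56848.0*I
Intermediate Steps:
G(w, j) = 2*I (G(w, j) = √(-4) = 2*I)
o = -28424 (o = -136*209 = -28424)
(G(0, 1) + 5)*o = (2*I + 5)*(-28424) = (5 + 2*I)*(-28424) = -142120 - 56848*I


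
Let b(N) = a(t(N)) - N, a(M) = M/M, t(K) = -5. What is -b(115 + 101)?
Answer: 215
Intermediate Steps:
a(M) = 1
b(N) = 1 - N
-b(115 + 101) = -(1 - (115 + 101)) = -(1 - 1*216) = -(1 - 216) = -1*(-215) = 215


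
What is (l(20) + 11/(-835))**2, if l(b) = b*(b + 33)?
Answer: 783382537921/697225 ≈ 1.1236e+6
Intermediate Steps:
l(b) = b*(33 + b)
(l(20) + 11/(-835))**2 = (20*(33 + 20) + 11/(-835))**2 = (20*53 + 11*(-1/835))**2 = (1060 - 11/835)**2 = (885089/835)**2 = 783382537921/697225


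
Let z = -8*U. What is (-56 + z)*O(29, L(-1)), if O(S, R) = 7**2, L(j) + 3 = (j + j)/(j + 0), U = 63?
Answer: -27440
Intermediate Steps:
L(j) = -1 (L(j) = -3 + (j + j)/(j + 0) = -3 + (2*j)/j = -3 + 2 = -1)
O(S, R) = 49
z = -504 (z = -8*63 = -504)
(-56 + z)*O(29, L(-1)) = (-56 - 504)*49 = -560*49 = -27440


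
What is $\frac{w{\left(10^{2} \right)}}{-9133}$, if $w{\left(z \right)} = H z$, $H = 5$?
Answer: $- \frac{500}{9133} \approx -0.054747$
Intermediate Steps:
$w{\left(z \right)} = 5 z$
$\frac{w{\left(10^{2} \right)}}{-9133} = \frac{5 \cdot 10^{2}}{-9133} = 5 \cdot 100 \left(- \frac{1}{9133}\right) = 500 \left(- \frac{1}{9133}\right) = - \frac{500}{9133}$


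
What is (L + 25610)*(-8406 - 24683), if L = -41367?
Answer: 521383373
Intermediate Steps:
(L + 25610)*(-8406 - 24683) = (-41367 + 25610)*(-8406 - 24683) = -15757*(-33089) = 521383373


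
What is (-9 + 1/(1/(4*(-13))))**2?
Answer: 3721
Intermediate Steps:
(-9 + 1/(1/(4*(-13))))**2 = (-9 + 1/((1/4)*(-1/13)))**2 = (-9 + 1/(-1/52))**2 = (-9 - 52)**2 = (-61)**2 = 3721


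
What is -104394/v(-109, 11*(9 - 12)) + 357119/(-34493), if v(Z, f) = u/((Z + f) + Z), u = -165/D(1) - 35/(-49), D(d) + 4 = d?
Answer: 62025251792/131885 ≈ 4.7030e+5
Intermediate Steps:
D(d) = -4 + d
u = 390/7 (u = -165/(-4 + 1) - 35/(-49) = -165/(-3) - 35*(-1/49) = -165*(-⅓) + 5/7 = 55 + 5/7 = 390/7 ≈ 55.714)
v(Z, f) = 390/(7*(f + 2*Z)) (v(Z, f) = 390/(7*((Z + f) + Z)) = 390/(7*(f + 2*Z)))
-104394/v(-109, 11*(9 - 12)) + 357119/(-34493) = -(-26550874/65 + 1339723*(9 - 12)/65) + 357119/(-34493) = -104394/(390/(7*(11*(-3) - 218))) + 357119*(-1/34493) = -104394/(390/(7*(-33 - 218))) - 21007/2029 = -104394/((390/7)/(-251)) - 21007/2029 = -104394/((390/7)*(-1/251)) - 21007/2029 = -104394/(-390/1757) - 21007/2029 = -104394*(-1757/390) - 21007/2029 = 30570043/65 - 21007/2029 = 62025251792/131885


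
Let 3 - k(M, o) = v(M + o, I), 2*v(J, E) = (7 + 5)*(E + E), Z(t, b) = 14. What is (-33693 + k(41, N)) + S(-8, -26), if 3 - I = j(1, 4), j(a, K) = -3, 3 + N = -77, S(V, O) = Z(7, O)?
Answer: -33748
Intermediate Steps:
S(V, O) = 14
N = -80 (N = -3 - 77 = -80)
I = 6 (I = 3 - 1*(-3) = 3 + 3 = 6)
v(J, E) = 12*E (v(J, E) = ((7 + 5)*(E + E))/2 = (12*(2*E))/2 = (24*E)/2 = 12*E)
k(M, o) = -69 (k(M, o) = 3 - 12*6 = 3 - 1*72 = 3 - 72 = -69)
(-33693 + k(41, N)) + S(-8, -26) = (-33693 - 69) + 14 = -33762 + 14 = -33748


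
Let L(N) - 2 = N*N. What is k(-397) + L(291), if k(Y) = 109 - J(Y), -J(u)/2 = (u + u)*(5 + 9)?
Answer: 62560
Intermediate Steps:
J(u) = -56*u (J(u) = -2*(u + u)*(5 + 9) = -2*2*u*14 = -56*u)
L(N) = 2 + N**2 (L(N) = 2 + N*N = 2 + N**2)
k(Y) = 109 + 56*Y (k(Y) = 109 - (-56)*Y = 109 + 56*Y)
k(-397) + L(291) = (109 + 56*(-397)) + (2 + 291**2) = (109 - 22232) + (2 + 84681) = -22123 + 84683 = 62560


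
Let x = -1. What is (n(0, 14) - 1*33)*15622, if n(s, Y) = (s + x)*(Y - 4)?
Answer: -671746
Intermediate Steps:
n(s, Y) = (-1 + s)*(-4 + Y) (n(s, Y) = (s - 1)*(Y - 4) = (-1 + s)*(-4 + Y))
(n(0, 14) - 1*33)*15622 = ((4 - 1*14 - 4*0 + 14*0) - 1*33)*15622 = ((4 - 14 + 0 + 0) - 33)*15622 = (-10 - 33)*15622 = -43*15622 = -671746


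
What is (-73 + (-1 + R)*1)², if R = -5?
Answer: 6241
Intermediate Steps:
(-73 + (-1 + R)*1)² = (-73 + (-1 - 5)*1)² = (-73 - 6*1)² = (-73 - 6)² = (-79)² = 6241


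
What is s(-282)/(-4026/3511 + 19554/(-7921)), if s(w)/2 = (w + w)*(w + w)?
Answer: -245734735516/1396445 ≈ -1.7597e+5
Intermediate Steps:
s(w) = 8*w² (s(w) = 2*((w + w)*(w + w)) = 2*((2*w)*(2*w)) = 2*(4*w²) = 8*w²)
s(-282)/(-4026/3511 + 19554/(-7921)) = (8*(-282)²)/(-4026/3511 + 19554/(-7921)) = (8*79524)/(-4026*1/3511 + 19554*(-1/7921)) = 636192/(-4026/3511 - 19554/7921) = 636192/(-100544040/27810631) = 636192*(-27810631/100544040) = -245734735516/1396445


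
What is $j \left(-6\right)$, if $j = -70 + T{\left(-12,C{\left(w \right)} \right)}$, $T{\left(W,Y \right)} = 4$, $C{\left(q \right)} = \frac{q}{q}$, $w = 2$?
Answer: $396$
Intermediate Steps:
$C{\left(q \right)} = 1$
$j = -66$ ($j = -70 + 4 = -66$)
$j \left(-6\right) = \left(-66\right) \left(-6\right) = 396$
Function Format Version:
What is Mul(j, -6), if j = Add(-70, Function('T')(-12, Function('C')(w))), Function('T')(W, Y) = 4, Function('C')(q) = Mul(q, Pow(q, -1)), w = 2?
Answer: 396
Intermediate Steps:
Function('C')(q) = 1
j = -66 (j = Add(-70, 4) = -66)
Mul(j, -6) = Mul(-66, -6) = 396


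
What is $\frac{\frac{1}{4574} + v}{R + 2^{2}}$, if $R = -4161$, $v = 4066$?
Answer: $- \frac{18597885}{19014118} \approx -0.97811$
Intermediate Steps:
$\frac{\frac{1}{4574} + v}{R + 2^{2}} = \frac{\frac{1}{4574} + 4066}{-4161 + 2^{2}} = \frac{\frac{1}{4574} + 4066}{-4161 + 4} = \frac{18597885}{4574 \left(-4157\right)} = \frac{18597885}{4574} \left(- \frac{1}{4157}\right) = - \frac{18597885}{19014118}$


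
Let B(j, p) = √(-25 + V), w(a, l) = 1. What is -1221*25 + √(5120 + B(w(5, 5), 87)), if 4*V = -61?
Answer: -30525 + √(20480 + 2*I*√161)/2 ≈ -30453.0 + 0.044332*I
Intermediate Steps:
V = -61/4 (V = (¼)*(-61) = -61/4 ≈ -15.250)
B(j, p) = I*√161/2 (B(j, p) = √(-25 - 61/4) = √(-161/4) = I*√161/2)
-1221*25 + √(5120 + B(w(5, 5), 87)) = -1221*25 + √(5120 + I*√161/2) = -30525 + √(5120 + I*√161/2)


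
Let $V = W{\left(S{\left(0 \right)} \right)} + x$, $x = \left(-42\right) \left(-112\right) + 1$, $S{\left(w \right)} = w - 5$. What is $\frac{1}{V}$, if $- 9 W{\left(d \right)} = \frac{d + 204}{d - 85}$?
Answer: $\frac{810}{3811249} \approx 0.00021253$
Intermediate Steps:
$S{\left(w \right)} = -5 + w$
$W{\left(d \right)} = - \frac{204 + d}{9 \left(-85 + d\right)}$ ($W{\left(d \right)} = - \frac{\left(d + 204\right) \frac{1}{d - 85}}{9} = - \frac{\left(204 + d\right) \frac{1}{-85 + d}}{9} = - \frac{\frac{1}{-85 + d} \left(204 + d\right)}{9} = - \frac{204 + d}{9 \left(-85 + d\right)}$)
$x = 4705$ ($x = 4704 + 1 = 4705$)
$V = \frac{3811249}{810}$ ($V = \frac{-204 - \left(-5 + 0\right)}{9 \left(-85 + \left(-5 + 0\right)\right)} + 4705 = \frac{-204 - -5}{9 \left(-85 - 5\right)} + 4705 = \frac{-204 + 5}{9 \left(-90\right)} + 4705 = \frac{1}{9} \left(- \frac{1}{90}\right) \left(-199\right) + 4705 = \frac{199}{810} + 4705 = \frac{3811249}{810} \approx 4705.2$)
$\frac{1}{V} = \frac{1}{\frac{3811249}{810}} = \frac{810}{3811249}$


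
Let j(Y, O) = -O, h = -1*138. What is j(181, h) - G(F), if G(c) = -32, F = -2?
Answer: 170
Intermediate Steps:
h = -138
j(181, h) - G(F) = -1*(-138) - 1*(-32) = 138 + 32 = 170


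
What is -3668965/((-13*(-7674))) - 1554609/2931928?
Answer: -5456116058789/146247500568 ≈ -37.307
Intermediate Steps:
-3668965/((-13*(-7674))) - 1554609/2931928 = -3668965/99762 - 1554609*1/2931928 = -3668965*1/99762 - 1554609/2931928 = -3668965/99762 - 1554609/2931928 = -5456116058789/146247500568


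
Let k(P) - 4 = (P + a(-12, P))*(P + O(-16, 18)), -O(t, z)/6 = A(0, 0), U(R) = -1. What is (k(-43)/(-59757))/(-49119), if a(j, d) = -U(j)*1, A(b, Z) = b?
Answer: 1810/2935204083 ≈ 6.1665e-7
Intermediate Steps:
a(j, d) = 1 (a(j, d) = -1*(-1)*1 = 1*1 = 1)
O(t, z) = 0 (O(t, z) = -6*0 = 0)
k(P) = 4 + P*(1 + P) (k(P) = 4 + (P + 1)*(P + 0) = 4 + (1 + P)*P = 4 + P*(1 + P))
(k(-43)/(-59757))/(-49119) = ((4 - 43 + (-43)²)/(-59757))/(-49119) = ((4 - 43 + 1849)*(-1/59757))*(-1/49119) = (1810*(-1/59757))*(-1/49119) = -1810/59757*(-1/49119) = 1810/2935204083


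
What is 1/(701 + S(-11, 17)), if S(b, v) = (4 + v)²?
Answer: 1/1142 ≈ 0.00087566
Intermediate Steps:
1/(701 + S(-11, 17)) = 1/(701 + (4 + 17)²) = 1/(701 + 21²) = 1/(701 + 441) = 1/1142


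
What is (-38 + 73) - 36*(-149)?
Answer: 5399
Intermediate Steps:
(-38 + 73) - 36*(-149) = 35 + 5364 = 5399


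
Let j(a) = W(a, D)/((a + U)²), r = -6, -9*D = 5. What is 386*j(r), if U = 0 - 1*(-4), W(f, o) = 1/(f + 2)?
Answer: -193/8 ≈ -24.125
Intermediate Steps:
D = -5/9 (D = -⅑*5 = -5/9 ≈ -0.55556)
W(f, o) = 1/(2 + f)
U = 4 (U = 0 + 4 = 4)
j(a) = 1/((2 + a)*(4 + a)²) (j(a) = 1/((2 + a)*((a + 4)²)) = 1/((2 + a)*((4 + a)²)) = 1/((2 + a)*(4 + a)²))
386*j(r) = 386*(1/((2 - 6)*(4 - 6)²)) = 386*(1/(-4*(-2)²)) = 386*(-¼*¼) = 386*(-1/16) = -193/8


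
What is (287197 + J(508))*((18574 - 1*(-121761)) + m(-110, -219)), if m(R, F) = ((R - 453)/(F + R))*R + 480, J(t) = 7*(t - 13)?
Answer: 13447827677710/329 ≈ 4.0875e+10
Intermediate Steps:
J(t) = -91 + 7*t (J(t) = 7*(-13 + t) = -91 + 7*t)
m(R, F) = 480 + R*(-453 + R)/(F + R) (m(R, F) = ((-453 + R)/(F + R))*R + 480 = R*(-453 + R)/(F + R) + 480 = 480 + R*(-453 + R)/(F + R))
(287197 + J(508))*((18574 - 1*(-121761)) + m(-110, -219)) = (287197 + (-91 + 7*508))*((18574 - 1*(-121761)) + ((-110)² + 27*(-110) + 480*(-219))/(-219 - 110)) = (287197 + (-91 + 3556))*((18574 + 121761) + (12100 - 2970 - 105120)/(-329)) = (287197 + 3465)*(140335 - 1/329*(-95990)) = 290662*(140335 + 95990/329) = 290662*(46266205/329) = 13447827677710/329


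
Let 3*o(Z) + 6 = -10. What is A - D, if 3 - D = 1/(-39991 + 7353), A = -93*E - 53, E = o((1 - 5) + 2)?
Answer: 14360719/32638 ≈ 440.00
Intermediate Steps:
o(Z) = -16/3 (o(Z) = -2 + (⅓)*(-10) = -2 - 10/3 = -16/3)
E = -16/3 ≈ -5.3333
A = 443 (A = -93*(-16/3) - 53 = 496 - 53 = 443)
D = 97915/32638 (D = 3 - 1/(-39991 + 7353) = 3 - 1/(-32638) = 3 - 1*(-1/32638) = 3 + 1/32638 = 97915/32638 ≈ 3.0000)
A - D = 443 - 1*97915/32638 = 443 - 97915/32638 = 14360719/32638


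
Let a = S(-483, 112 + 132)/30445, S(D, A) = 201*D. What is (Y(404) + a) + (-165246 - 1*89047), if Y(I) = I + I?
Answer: -7717447908/30445 ≈ -2.5349e+5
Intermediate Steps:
Y(I) = 2*I
a = -97083/30445 (a = (201*(-483))/30445 = -97083*1/30445 = -97083/30445 ≈ -3.1888)
(Y(404) + a) + (-165246 - 1*89047) = (2*404 - 97083/30445) + (-165246 - 1*89047) = (808 - 97083/30445) + (-165246 - 89047) = 24502477/30445 - 254293 = -7717447908/30445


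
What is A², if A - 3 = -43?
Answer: 1600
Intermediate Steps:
A = -40 (A = 3 - 43 = -40)
A² = (-40)² = 1600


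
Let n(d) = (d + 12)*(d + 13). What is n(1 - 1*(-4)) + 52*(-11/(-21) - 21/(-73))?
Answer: 533786/1533 ≈ 348.20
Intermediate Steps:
n(d) = (12 + d)*(13 + d)
n(1 - 1*(-4)) + 52*(-11/(-21) - 21/(-73)) = (156 + (1 - 1*(-4))**2 + 25*(1 - 1*(-4))) + 52*(-11/(-21) - 21/(-73)) = (156 + (1 + 4)**2 + 25*(1 + 4)) + 52*(-11*(-1/21) - 21*(-1/73)) = (156 + 5**2 + 25*5) + 52*(11/21 + 21/73) = (156 + 25 + 125) + 52*(1244/1533) = 306 + 64688/1533 = 533786/1533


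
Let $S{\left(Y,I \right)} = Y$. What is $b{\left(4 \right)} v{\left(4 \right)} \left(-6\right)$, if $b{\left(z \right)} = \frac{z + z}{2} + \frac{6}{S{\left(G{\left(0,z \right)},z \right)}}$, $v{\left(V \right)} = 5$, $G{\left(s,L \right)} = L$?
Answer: $-165$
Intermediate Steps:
$b{\left(z \right)} = z + \frac{6}{z}$ ($b{\left(z \right)} = \frac{z + z}{2} + \frac{6}{z} = 2 z \frac{1}{2} + \frac{6}{z} = z + \frac{6}{z}$)
$b{\left(4 \right)} v{\left(4 \right)} \left(-6\right) = \left(4 + \frac{6}{4}\right) 5 \left(-6\right) = \left(4 + 6 \cdot \frac{1}{4}\right) 5 \left(-6\right) = \left(4 + \frac{3}{2}\right) 5 \left(-6\right) = \frac{11}{2} \cdot 5 \left(-6\right) = \frac{55}{2} \left(-6\right) = -165$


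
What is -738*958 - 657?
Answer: -707661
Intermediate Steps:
-738*958 - 657 = -707004 - 657 = -707661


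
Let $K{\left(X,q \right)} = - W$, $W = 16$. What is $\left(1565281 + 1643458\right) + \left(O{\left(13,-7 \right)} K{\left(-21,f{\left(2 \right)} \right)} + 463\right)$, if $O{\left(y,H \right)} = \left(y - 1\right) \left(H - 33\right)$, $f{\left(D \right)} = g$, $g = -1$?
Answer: $3216882$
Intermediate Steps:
$f{\left(D \right)} = -1$
$O{\left(y,H \right)} = \left(-1 + y\right) \left(-33 + H\right)$
$K{\left(X,q \right)} = -16$ ($K{\left(X,q \right)} = \left(-1\right) 16 = -16$)
$\left(1565281 + 1643458\right) + \left(O{\left(13,-7 \right)} K{\left(-21,f{\left(2 \right)} \right)} + 463\right) = \left(1565281 + 1643458\right) + \left(\left(33 - -7 - 429 - 91\right) \left(-16\right) + 463\right) = 3208739 + \left(\left(33 + 7 - 429 - 91\right) \left(-16\right) + 463\right) = 3208739 + \left(\left(-480\right) \left(-16\right) + 463\right) = 3208739 + \left(7680 + 463\right) = 3208739 + 8143 = 3216882$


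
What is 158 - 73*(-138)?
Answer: 10232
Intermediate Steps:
158 - 73*(-138) = 158 + 10074 = 10232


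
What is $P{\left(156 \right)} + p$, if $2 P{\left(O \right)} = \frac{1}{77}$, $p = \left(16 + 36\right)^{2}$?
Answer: $\frac{416417}{154} \approx 2704.0$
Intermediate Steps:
$p = 2704$ ($p = 52^{2} = 2704$)
$P{\left(O \right)} = \frac{1}{154}$ ($P{\left(O \right)} = \frac{1}{2 \cdot 77} = \frac{1}{2} \cdot \frac{1}{77} = \frac{1}{154}$)
$P{\left(156 \right)} + p = \frac{1}{154} + 2704 = \frac{416417}{154}$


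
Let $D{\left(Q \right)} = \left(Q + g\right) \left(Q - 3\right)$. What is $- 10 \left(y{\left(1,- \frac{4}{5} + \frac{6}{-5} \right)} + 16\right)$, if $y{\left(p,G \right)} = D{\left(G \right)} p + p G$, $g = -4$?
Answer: $-440$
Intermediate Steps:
$D{\left(Q \right)} = \left(-4 + Q\right) \left(-3 + Q\right)$ ($D{\left(Q \right)} = \left(Q - 4\right) \left(Q - 3\right) = \left(-4 + Q\right) \left(-3 + Q\right)$)
$y{\left(p,G \right)} = G p + p \left(12 + G^{2} - 7 G\right)$ ($y{\left(p,G \right)} = \left(12 + G^{2} - 7 G\right) p + p G = p \left(12 + G^{2} - 7 G\right) + G p = G p + p \left(12 + G^{2} - 7 G\right)$)
$- 10 \left(y{\left(1,- \frac{4}{5} + \frac{6}{-5} \right)} + 16\right) = - 10 \left(1 \left(12 + \left(- \frac{4}{5} + \frac{6}{-5}\right)^{2} - 6 \left(- \frac{4}{5} + \frac{6}{-5}\right)\right) + 16\right) = - 10 \left(1 \left(12 + \left(\left(-4\right) \frac{1}{5} + 6 \left(- \frac{1}{5}\right)\right)^{2} - 6 \left(\left(-4\right) \frac{1}{5} + 6 \left(- \frac{1}{5}\right)\right)\right) + 16\right) = - 10 \left(1 \left(12 + \left(- \frac{4}{5} - \frac{6}{5}\right)^{2} - 6 \left(- \frac{4}{5} - \frac{6}{5}\right)\right) + 16\right) = - 10 \left(1 \left(12 + \left(-2\right)^{2} - -12\right) + 16\right) = - 10 \left(1 \left(12 + 4 + 12\right) + 16\right) = - 10 \left(1 \cdot 28 + 16\right) = - 10 \left(28 + 16\right) = \left(-10\right) 44 = -440$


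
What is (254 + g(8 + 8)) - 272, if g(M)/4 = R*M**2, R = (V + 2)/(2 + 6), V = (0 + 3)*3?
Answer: 1390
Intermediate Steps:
V = 9 (V = 3*3 = 9)
R = 11/8 (R = (9 + 2)/(2 + 6) = 11/8 ≈ 1.3750)
g(M) = 11*M**2/2 (g(M) = 4*(11*M**2/8) = 11*M**2/2)
(254 + g(8 + 8)) - 272 = (254 + 11*(8 + 8)**2/2) - 272 = (254 + (11/2)*16**2) - 272 = (254 + (11/2)*256) - 272 = (254 + 1408) - 272 = 1662 - 272 = 1390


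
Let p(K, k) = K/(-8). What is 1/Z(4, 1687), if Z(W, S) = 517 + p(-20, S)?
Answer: 2/1039 ≈ 0.0019249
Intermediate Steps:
p(K, k) = -K/8 (p(K, k) = K*(-⅛) = -K/8)
Z(W, S) = 1039/2 (Z(W, S) = 517 - ⅛*(-20) = 517 + 5/2 = 1039/2)
1/Z(4, 1687) = 1/(1039/2) = 2/1039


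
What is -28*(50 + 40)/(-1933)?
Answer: 2520/1933 ≈ 1.3037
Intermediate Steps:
-28*(50 + 40)/(-1933) = -28*90*(-1/1933) = -2520*(-1/1933) = 2520/1933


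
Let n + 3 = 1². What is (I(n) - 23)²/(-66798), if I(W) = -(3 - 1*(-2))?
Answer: -392/33399 ≈ -0.011737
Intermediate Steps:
n = -2 (n = -3 + 1² = -3 + 1 = -2)
I(W) = -5 (I(W) = -(3 + 2) = -1*5 = -5)
(I(n) - 23)²/(-66798) = (-5 - 23)²/(-66798) = (-28)²*(-1/66798) = 784*(-1/66798) = -392/33399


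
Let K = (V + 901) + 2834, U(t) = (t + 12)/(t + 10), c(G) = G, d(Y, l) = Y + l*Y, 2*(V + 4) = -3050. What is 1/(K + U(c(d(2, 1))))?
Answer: 7/15450 ≈ 0.00045307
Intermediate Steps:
V = -1529 (V = -4 + (½)*(-3050) = -4 - 1525 = -1529)
d(Y, l) = Y + Y*l
U(t) = (12 + t)/(10 + t)
K = 2206 (K = (-1529 + 901) + 2834 = -628 + 2834 = 2206)
1/(K + U(c(d(2, 1)))) = 1/(2206 + (12 + 2*(1 + 1))/(10 + 2*(1 + 1))) = 1/(2206 + (12 + 2*2)/(10 + 2*2)) = 1/(2206 + (12 + 4)/(10 + 4)) = 1/(2206 + 16/14) = 1/(2206 + (1/14)*16) = 1/(2206 + 8/7) = 1/(15450/7) = 7/15450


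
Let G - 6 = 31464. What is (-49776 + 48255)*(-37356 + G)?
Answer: 8952606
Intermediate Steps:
G = 31470 (G = 6 + 31464 = 31470)
(-49776 + 48255)*(-37356 + G) = (-49776 + 48255)*(-37356 + 31470) = -1521*(-5886) = 8952606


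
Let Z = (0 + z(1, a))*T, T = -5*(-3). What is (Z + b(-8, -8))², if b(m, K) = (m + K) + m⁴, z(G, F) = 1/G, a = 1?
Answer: 16769025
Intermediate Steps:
T = 15
b(m, K) = K + m + m⁴ (b(m, K) = (K + m) + m⁴ = K + m + m⁴)
Z = 15 (Z = (0 + 1/1)*15 = (0 + 1)*15 = 1*15 = 15)
(Z + b(-8, -8))² = (15 + (-8 - 8 + (-8)⁴))² = (15 + (-8 - 8 + 4096))² = (15 + 4080)² = 4095² = 16769025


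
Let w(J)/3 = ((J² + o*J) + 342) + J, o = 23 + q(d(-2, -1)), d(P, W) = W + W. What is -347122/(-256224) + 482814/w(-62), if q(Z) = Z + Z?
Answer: 3521566627/62902992 ≈ 55.984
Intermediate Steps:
d(P, W) = 2*W
q(Z) = 2*Z
o = 19 (o = 23 + 2*(2*(-1)) = 23 + 2*(-2) = 23 - 4 = 19)
w(J) = 1026 + 3*J² + 60*J (w(J) = 3*(((J² + 19*J) + 342) + J) = 3*((342 + J² + 19*J) + J) = 3*(342 + J² + 20*J) = 1026 + 3*J² + 60*J)
-347122/(-256224) + 482814/w(-62) = -347122/(-256224) + 482814/(1026 + 3*(-62)² + 60*(-62)) = -347122*(-1/256224) + 482814/(1026 + 3*3844 - 3720) = 173561/128112 + 482814/(1026 + 11532 - 3720) = 173561/128112 + 482814/8838 = 173561/128112 + 482814*(1/8838) = 173561/128112 + 26823/491 = 3521566627/62902992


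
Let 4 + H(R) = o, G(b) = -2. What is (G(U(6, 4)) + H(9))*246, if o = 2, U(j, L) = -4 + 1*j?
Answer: -984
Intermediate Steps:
U(j, L) = -4 + j
H(R) = -2 (H(R) = -4 + 2 = -2)
(G(U(6, 4)) + H(9))*246 = (-2 - 2)*246 = -4*246 = -984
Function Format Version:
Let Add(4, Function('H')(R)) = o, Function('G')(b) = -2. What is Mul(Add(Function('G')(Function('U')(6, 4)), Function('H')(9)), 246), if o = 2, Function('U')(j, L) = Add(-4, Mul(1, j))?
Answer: -984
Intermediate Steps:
Function('U')(j, L) = Add(-4, j)
Function('H')(R) = -2 (Function('H')(R) = Add(-4, 2) = -2)
Mul(Add(Function('G')(Function('U')(6, 4)), Function('H')(9)), 246) = Mul(Add(-2, -2), 246) = Mul(-4, 246) = -984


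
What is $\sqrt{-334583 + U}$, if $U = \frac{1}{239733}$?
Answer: $\frac{i \sqrt{2136569388285306}}{79911} \approx 578.43 i$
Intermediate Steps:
$U = \frac{1}{239733} \approx 4.1713 \cdot 10^{-6}$
$\sqrt{-334583 + U} = \sqrt{-334583 + \frac{1}{239733}} = \sqrt{- \frac{80210586338}{239733}} = \frac{i \sqrt{2136569388285306}}{79911}$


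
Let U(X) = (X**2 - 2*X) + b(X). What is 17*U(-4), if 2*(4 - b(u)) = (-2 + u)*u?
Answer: 272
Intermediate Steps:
b(u) = 4 - u*(-2 + u)/2 (b(u) = 4 - (-2 + u)*u/2 = 4 - u*(-2 + u)/2)
U(X) = 4 + X**2/2 - X (U(X) = (X**2 - 2*X) + (4 + X - X**2/2) = 4 + X**2/2 - X)
17*U(-4) = 17*(4 + (1/2)*(-4)**2 - 1*(-4)) = 17*(4 + (1/2)*16 + 4) = 17*(4 + 8 + 4) = 17*16 = 272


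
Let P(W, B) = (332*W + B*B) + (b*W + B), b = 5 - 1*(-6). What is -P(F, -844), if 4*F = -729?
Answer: -2595921/4 ≈ -6.4898e+5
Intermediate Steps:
F = -729/4 (F = (¼)*(-729) = -729/4 ≈ -182.25)
b = 11 (b = 5 + 6 = 11)
P(W, B) = B + B² + 343*W (P(W, B) = (332*W + B*B) + (11*W + B) = (332*W + B²) + (B + 11*W) = (B² + 332*W) + (B + 11*W) = B + B² + 343*W)
-P(F, -844) = -(-844 + (-844)² + 343*(-729/4)) = -(-844 + 712336 - 250047/4) = -1*2595921/4 = -2595921/4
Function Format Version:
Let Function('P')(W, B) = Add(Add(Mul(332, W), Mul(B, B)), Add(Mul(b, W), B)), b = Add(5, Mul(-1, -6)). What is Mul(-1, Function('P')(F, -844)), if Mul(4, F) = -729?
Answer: Rational(-2595921, 4) ≈ -6.4898e+5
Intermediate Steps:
F = Rational(-729, 4) (F = Mul(Rational(1, 4), -729) = Rational(-729, 4) ≈ -182.25)
b = 11 (b = Add(5, 6) = 11)
Function('P')(W, B) = Add(B, Pow(B, 2), Mul(343, W)) (Function('P')(W, B) = Add(Add(Mul(332, W), Mul(B, B)), Add(Mul(11, W), B)) = Add(Add(Mul(332, W), Pow(B, 2)), Add(B, Mul(11, W))) = Add(Add(Pow(B, 2), Mul(332, W)), Add(B, Mul(11, W))) = Add(B, Pow(B, 2), Mul(343, W)))
Mul(-1, Function('P')(F, -844)) = Mul(-1, Add(-844, Pow(-844, 2), Mul(343, Rational(-729, 4)))) = Mul(-1, Add(-844, 712336, Rational(-250047, 4))) = Mul(-1, Rational(2595921, 4)) = Rational(-2595921, 4)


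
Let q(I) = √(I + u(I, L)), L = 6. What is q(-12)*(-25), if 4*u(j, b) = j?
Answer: -25*I*√15 ≈ -96.825*I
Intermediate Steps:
u(j, b) = j/4
q(I) = √5*√I/2 (q(I) = √(I + I/4) = √(5*I/4) = √5*√I/2)
q(-12)*(-25) = (√5*√(-12)/2)*(-25) = (√5*(2*I*√3)/2)*(-25) = (I*√15)*(-25) = -25*I*√15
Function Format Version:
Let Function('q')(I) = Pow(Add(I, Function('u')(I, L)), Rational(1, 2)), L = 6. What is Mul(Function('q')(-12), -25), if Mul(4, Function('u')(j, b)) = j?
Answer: Mul(-25, I, Pow(15, Rational(1, 2))) ≈ Mul(-96.825, I)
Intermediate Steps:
Function('u')(j, b) = Mul(Rational(1, 4), j)
Function('q')(I) = Mul(Rational(1, 2), Pow(5, Rational(1, 2)), Pow(I, Rational(1, 2))) (Function('q')(I) = Pow(Add(I, Mul(Rational(1, 4), I)), Rational(1, 2)) = Pow(Mul(Rational(5, 4), I), Rational(1, 2)) = Mul(Rational(1, 2), Pow(5, Rational(1, 2)), Pow(I, Rational(1, 2))))
Mul(Function('q')(-12), -25) = Mul(Mul(Rational(1, 2), Pow(5, Rational(1, 2)), Pow(-12, Rational(1, 2))), -25) = Mul(Mul(Rational(1, 2), Pow(5, Rational(1, 2)), Mul(2, I, Pow(3, Rational(1, 2)))), -25) = Mul(Mul(I, Pow(15, Rational(1, 2))), -25) = Mul(-25, I, Pow(15, Rational(1, 2)))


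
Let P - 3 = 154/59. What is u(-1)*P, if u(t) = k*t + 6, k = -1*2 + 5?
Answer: 993/59 ≈ 16.831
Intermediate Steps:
P = 331/59 (P = 3 + 154/59 = 331/59 ≈ 5.6102)
k = 3 (k = -2 + 5 = 3)
u(t) = 6 + 3*t (u(t) = 3*t + 6 = 6 + 3*t)
u(-1)*P = (6 + 3*(-1))*(331/59) = (6 - 3)*(331/59) = 3*(331/59) = 993/59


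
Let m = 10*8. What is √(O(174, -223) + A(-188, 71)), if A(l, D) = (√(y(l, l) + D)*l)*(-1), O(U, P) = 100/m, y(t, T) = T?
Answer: √(5 + 2256*I*√13)/2 ≈ 31.897 + 31.877*I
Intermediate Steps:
m = 80
O(U, P) = 5/4 (O(U, P) = 100/80 = 100*(1/80) = 5/4)
A(l, D) = -l*√(D + l) (A(l, D) = (√(l + D)*l)*(-1) = (√(D + l)*l)*(-1) = (l*√(D + l))*(-1) = -l*√(D + l))
√(O(174, -223) + A(-188, 71)) = √(5/4 - 1*(-188)*√(71 - 188)) = √(5/4 - 1*(-188)*√(-117)) = √(5/4 - 1*(-188)*3*I*√13) = √(5/4 + 564*I*√13)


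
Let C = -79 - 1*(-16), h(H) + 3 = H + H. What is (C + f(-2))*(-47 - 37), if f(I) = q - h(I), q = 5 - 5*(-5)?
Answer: 2184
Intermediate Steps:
h(H) = -3 + 2*H (h(H) = -3 + (H + H) = -3 + 2*H)
q = 30 (q = 5 + 25 = 30)
C = -63 (C = -79 + 16 = -63)
f(I) = 33 - 2*I (f(I) = 30 - (-3 + 2*I) = 30 + (3 - 2*I) = 33 - 2*I)
(C + f(-2))*(-47 - 37) = (-63 + (33 - 2*(-2)))*(-47 - 37) = (-63 + (33 + 4))*(-84) = (-63 + 37)*(-84) = -26*(-84) = 2184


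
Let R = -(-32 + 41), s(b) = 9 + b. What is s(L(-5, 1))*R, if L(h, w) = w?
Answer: -90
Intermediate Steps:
R = -9 (R = -1*9 = -9)
s(L(-5, 1))*R = (9 + 1)*(-9) = 10*(-9) = -90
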